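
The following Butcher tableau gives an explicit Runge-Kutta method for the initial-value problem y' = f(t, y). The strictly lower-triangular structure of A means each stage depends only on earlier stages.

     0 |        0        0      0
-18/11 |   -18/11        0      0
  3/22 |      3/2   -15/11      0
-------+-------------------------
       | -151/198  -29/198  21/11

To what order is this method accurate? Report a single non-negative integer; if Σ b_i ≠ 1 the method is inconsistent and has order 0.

2

b = (-151/198, -29/198, 21/11)
c = (0, -18/11, 3/22)
Ac = (0, 0, 270/121)
Σ b_i: (-151/198)·1 + (-29/198)·1 + 21/11·1 = 1 ✓
b·c: (-29/198)·(-18/11) + 21/11·3/22 = 1/2 ✓
b·c²: (-29/198)·324/121 + 21/11·9/484 = -1899/5324 ≠ 1/3 ⇒ order 2.
b·Ac: 21/11·270/121 = 5670/1331 ≠ 1/6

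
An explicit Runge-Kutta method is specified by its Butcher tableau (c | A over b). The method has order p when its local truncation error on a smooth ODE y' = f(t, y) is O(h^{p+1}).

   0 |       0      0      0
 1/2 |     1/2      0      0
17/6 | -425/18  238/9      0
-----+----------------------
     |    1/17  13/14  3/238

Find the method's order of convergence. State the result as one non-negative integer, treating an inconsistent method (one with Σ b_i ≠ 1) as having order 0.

b = (1/17, 13/14, 3/238)
c = (0, 1/2, 17/6)
Ac = (0, 0, 119/9)
Σ b_i: 1/17·1 + 13/14·1 + 3/238·1 = 1 ✓
b·c: 13/14·1/2 + 3/238·17/6 = 1/2 ✓
b·c²: 13/14·1/4 + 3/238·289/36 = 1/3 ✓
b·Ac: 3/238·119/9 = 1/6 ✓; 3 stages ⇒ order 3.

3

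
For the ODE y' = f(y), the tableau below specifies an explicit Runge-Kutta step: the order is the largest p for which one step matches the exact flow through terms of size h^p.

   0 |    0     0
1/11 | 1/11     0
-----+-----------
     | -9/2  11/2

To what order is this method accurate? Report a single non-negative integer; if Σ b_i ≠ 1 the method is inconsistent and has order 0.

2

b = (-9/2, 11/2)
c = (0, 1/11)
Σ b_i: (-9/2)·1 + 11/2·1 = 1 ✓
b·c: 11/2·1/11 = 1/2 ✓; 2 stages ⇒ order 2.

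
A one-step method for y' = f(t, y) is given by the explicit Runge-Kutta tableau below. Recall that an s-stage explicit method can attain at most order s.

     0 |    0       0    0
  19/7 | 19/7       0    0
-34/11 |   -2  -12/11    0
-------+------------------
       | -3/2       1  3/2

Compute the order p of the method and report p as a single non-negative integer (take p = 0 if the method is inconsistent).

1

b = (-3/2, 1, 3/2)
c = (0, 19/7, -34/11)
Ac = (0, 0, -228/77)
Σ b_i: (-3/2)·1 + 1·1 + 3/2·1 = 1 ✓
b·c: 1·19/7 + 3/2·(-34/11) = -148/77 ≠ 1/2 ⇒ order 1.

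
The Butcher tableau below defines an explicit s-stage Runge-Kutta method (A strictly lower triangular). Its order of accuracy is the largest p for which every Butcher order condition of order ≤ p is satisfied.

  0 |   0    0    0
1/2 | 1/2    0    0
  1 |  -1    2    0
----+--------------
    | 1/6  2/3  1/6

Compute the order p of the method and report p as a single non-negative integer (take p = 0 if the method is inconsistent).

3

b = (1/6, 2/3, 1/6)
c = (0, 1/2, 1)
Ac = (0, 0, 1)
Σ b_i: 1/6·1 + 2/3·1 + 1/6·1 = 1 ✓
b·c: 2/3·1/2 + 1/6·1 = 1/2 ✓
b·c²: 2/3·1/4 + 1/6·1 = 1/3 ✓
b·Ac: 1/6·1 = 1/6 ✓; 3 stages ⇒ order 3.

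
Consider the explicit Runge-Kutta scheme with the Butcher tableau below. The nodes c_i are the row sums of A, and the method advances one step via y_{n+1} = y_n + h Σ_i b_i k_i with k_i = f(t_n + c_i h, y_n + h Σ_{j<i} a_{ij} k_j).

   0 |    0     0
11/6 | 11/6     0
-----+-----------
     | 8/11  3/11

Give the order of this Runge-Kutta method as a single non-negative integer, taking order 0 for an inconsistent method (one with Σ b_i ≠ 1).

2

b = (8/11, 3/11)
c = (0, 11/6)
Σ b_i: 8/11·1 + 3/11·1 = 1 ✓
b·c: 3/11·11/6 = 1/2 ✓; 2 stages ⇒ order 2.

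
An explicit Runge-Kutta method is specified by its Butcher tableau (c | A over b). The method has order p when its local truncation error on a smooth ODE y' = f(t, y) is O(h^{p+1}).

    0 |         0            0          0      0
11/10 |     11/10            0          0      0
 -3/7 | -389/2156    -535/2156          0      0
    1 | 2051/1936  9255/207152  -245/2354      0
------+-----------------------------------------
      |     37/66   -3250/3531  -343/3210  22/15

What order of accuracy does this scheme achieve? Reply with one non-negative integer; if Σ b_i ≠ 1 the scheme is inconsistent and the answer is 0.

4

b = (37/66, -3250/3531, -343/3210, 22/15)
c = (0, 11/10, -3/7, 1)
Ac = (0, 0, -107/392, 3/32)
Σ b_i: 37/66·1 + (-3250/3531)·1 + (-343/3210)·1 + 22/15·1 = 1 ✓
b·c: (-3250/3531)·11/10 + (-343/3210)·(-3/7) + 22/15·1 = 1/2 ✓
b·c²: (-3250/3531)·121/100 + (-343/3210)·9/49 + 22/15·1 = 1/3 ✓
b·Ac: (-343/3210)·(-107/392) + 22/15·3/32 = 1/6 ✓
b·c³: (-3250/3531)·1331/1000 + (-343/3210)·(-27/343) + 22/15·1 = 1/4 ✓
b·(c∘Ac): (-343/3210)·321/2744 + 22/15·3/32 = 1/8 ✓
b·Ac²: (-343/3210)·(-1177/3920) + 22/15·123/3520 = 1/12 ✓
b·A²c: 22/15·5/176 = 1/24 ✓; 4 stages ⇒ order 4.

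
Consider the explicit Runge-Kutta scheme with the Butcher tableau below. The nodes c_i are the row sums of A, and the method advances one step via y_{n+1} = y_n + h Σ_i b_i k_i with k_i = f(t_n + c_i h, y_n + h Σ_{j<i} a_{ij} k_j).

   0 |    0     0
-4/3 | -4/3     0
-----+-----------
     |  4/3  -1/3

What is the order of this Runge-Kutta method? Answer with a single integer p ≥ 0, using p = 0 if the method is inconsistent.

1

b = (4/3, -1/3)
c = (0, -4/3)
Σ b_i: 4/3·1 + (-1/3)·1 = 1 ✓
b·c: (-1/3)·(-4/3) = 4/9 ≠ 1/2 ⇒ order 1.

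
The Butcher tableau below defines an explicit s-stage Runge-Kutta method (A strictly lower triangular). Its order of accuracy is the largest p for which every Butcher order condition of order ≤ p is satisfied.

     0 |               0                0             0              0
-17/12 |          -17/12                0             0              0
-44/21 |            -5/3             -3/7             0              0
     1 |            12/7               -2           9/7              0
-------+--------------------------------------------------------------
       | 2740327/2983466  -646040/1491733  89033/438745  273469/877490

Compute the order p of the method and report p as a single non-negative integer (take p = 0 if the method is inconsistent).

3

b = (2740327/2983466, -646040/1491733, 89033/438745, 273469/877490)
c = (0, -17/12, -44/21, 1)
Ac = (0, 0, 17/28, 41/294)
Σ b_i: 2740327/2983466·1 + (-646040/1491733)·1 + 89033/438745·1 + 273469/877490·1 = 1 ✓
b·c: (-646040/1491733)·(-17/12) + 89033/438745·(-44/21) + 273469/877490·1 = 1/2 ✓
b·c²: (-646040/1491733)·289/144 + 89033/438745·1936/441 + 273469/877490·1 = 1/3 ✓
b·Ac: 89033/438745·17/28 + 273469/877490·41/294 = 1/6 ✓
b·c³: (-646040/1491733)·(-4913/1728) + 89033/438745·(-85184/9261) + 273469/877490·1 = -14310349/44225496 ≠ 1/4 ⇒ order 3.
b·(c∘Ac): 89033/438745·(-187/147) + 273469/877490·41/294 = -75353/350996 ≠ 1/8
b·Ac²: 89033/438745·(-289/336) + 273469/877490·40265/24696 = 73763677/221127480 ≠ 1/12
b·A²c: 273469/877490·153/196 = 853893/3509960 ≠ 1/24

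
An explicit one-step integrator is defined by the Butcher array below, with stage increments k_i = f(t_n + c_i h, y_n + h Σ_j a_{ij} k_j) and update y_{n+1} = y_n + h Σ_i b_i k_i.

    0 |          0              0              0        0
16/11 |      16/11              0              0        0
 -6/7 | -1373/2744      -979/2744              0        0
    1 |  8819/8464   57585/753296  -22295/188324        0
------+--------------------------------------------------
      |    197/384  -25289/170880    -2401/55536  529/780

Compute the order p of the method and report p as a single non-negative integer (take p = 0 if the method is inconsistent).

b = (197/384, -25289/170880, -2401/55536, 529/780)
c = (0, 16/11, -6/7, 1)
Ac = (0, 0, -178/343, 225/1058)
Σ b_i: 197/384·1 + (-25289/170880)·1 + (-2401/55536)·1 + 529/780·1 = 1 ✓
b·c: (-25289/170880)·16/11 + (-2401/55536)·(-6/7) + 529/780·1 = 1/2 ✓
b·c²: (-25289/170880)·256/121 + (-2401/55536)·36/49 + 529/780·1 = 1/3 ✓
b·Ac: (-2401/55536)·(-178/343) + 529/780·225/1058 = 1/6 ✓
b·c³: (-25289/170880)·4096/1331 + (-2401/55536)·(-216/343) + 529/780·1 = 1/4 ✓
b·(c∘Ac): (-2401/55536)·1068/2401 + 529/780·225/1058 = 1/8 ✓
b·Ac²: (-2401/55536)·(-2848/3773) + 529/780·435/5819 = 1/12 ✓
b·A²c: 529/780·65/1058 = 1/24 ✓; 4 stages ⇒ order 4.

4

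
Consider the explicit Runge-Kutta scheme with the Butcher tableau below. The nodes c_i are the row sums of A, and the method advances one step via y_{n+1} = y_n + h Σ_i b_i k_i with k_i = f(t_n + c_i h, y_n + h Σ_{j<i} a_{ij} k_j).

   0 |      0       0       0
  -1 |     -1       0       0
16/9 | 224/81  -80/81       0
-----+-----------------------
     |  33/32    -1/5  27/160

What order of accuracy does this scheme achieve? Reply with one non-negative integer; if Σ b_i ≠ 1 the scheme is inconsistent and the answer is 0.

b = (33/32, -1/5, 27/160)
c = (0, -1, 16/9)
Ac = (0, 0, 80/81)
Σ b_i: 33/32·1 + (-1/5)·1 + 27/160·1 = 1 ✓
b·c: (-1/5)·(-1) + 27/160·16/9 = 1/2 ✓
b·c²: (-1/5)·1 + 27/160·256/81 = 1/3 ✓
b·Ac: 27/160·80/81 = 1/6 ✓; 3 stages ⇒ order 3.

3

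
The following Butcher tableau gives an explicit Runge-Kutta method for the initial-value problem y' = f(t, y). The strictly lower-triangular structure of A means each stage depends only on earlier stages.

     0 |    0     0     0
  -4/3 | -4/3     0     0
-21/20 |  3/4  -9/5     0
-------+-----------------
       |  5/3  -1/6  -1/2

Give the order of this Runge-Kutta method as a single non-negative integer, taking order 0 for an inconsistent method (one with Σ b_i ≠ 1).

1

b = (5/3, -1/6, -1/2)
c = (0, -4/3, -21/20)
Ac = (0, 0, 12/5)
Σ b_i: 5/3·1 + (-1/6)·1 + (-1/2)·1 = 1 ✓
b·c: (-1/6)·(-4/3) + (-1/2)·(-21/20) = 269/360 ≠ 1/2 ⇒ order 1.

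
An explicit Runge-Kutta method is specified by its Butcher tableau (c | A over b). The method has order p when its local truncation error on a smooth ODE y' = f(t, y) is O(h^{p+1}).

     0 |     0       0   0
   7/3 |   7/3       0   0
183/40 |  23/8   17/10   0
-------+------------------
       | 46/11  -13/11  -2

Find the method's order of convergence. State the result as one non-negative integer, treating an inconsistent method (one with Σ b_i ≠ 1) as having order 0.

b = (46/11, -13/11, -2)
c = (0, 7/3, 183/40)
Ac = (0, 0, 119/30)
Σ b_i: 46/11·1 + (-13/11)·1 + (-2)·1 = 1 ✓
b·c: (-13/11)·7/3 + (-2)·183/40 = -7859/660 ≠ 1/2 ⇒ order 1.

1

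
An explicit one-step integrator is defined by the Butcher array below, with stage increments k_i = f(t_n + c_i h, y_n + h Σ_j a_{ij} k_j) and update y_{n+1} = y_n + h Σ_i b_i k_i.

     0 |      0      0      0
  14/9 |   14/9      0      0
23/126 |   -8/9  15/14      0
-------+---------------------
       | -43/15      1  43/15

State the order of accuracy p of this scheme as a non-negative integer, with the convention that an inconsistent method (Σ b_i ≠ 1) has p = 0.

b = (-43/15, 1, 43/15)
c = (0, 14/9, 23/126)
Ac = (0, 0, 5/3)
Σ b_i: (-43/15)·1 + 1·1 + 43/15·1 = 1 ✓
b·c: 1·14/9 + 43/15·23/126 = 3929/1890 ≠ 1/2 ⇒ order 1.

1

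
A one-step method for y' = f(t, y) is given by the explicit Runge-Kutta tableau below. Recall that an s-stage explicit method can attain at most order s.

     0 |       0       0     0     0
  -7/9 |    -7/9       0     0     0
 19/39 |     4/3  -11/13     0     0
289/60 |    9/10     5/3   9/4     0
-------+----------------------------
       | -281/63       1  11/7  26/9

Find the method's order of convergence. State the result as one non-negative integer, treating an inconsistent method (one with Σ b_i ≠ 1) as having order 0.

1

b = (-281/63, 1, 11/7, 26/9)
c = (0, -7/9, 19/39, 289/60)
Ac = (0, 0, 77/117, -281/1404)
Σ b_i: (-281/63)·1 + 1·1 + 11/7·1 + 26/9·1 = 1 ✓
b·c: 1·(-7/9) + 11/7·19/39 + 26/9·289/60 = 341587/24570 ≠ 1/2 ⇒ order 1.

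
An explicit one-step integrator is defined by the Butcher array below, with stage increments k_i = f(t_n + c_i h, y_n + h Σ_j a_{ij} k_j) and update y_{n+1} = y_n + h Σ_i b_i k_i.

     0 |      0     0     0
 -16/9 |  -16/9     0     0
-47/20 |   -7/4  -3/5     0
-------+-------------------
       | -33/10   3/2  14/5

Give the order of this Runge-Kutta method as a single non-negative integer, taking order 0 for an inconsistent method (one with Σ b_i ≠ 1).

1

b = (-33/10, 3/2, 14/5)
c = (0, -16/9, -47/20)
Ac = (0, 0, 16/15)
Σ b_i: (-33/10)·1 + 3/2·1 + 14/5·1 = 1 ✓
b·c: 3/2·(-16/9) + 14/5·(-47/20) = -1387/150 ≠ 1/2 ⇒ order 1.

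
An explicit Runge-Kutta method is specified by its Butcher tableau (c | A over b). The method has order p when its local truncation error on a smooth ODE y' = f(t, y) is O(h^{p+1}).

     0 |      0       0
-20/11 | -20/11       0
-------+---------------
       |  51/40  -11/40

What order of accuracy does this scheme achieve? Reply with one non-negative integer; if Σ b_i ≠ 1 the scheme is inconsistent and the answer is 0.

2

b = (51/40, -11/40)
c = (0, -20/11)
Σ b_i: 51/40·1 + (-11/40)·1 = 1 ✓
b·c: (-11/40)·(-20/11) = 1/2 ✓; 2 stages ⇒ order 2.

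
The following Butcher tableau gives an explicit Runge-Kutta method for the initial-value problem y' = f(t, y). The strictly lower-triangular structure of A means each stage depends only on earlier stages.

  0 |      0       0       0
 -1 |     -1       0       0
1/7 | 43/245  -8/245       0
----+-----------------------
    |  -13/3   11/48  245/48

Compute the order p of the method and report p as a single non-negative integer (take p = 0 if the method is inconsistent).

3

b = (-13/3, 11/48, 245/48)
c = (0, -1, 1/7)
Ac = (0, 0, 8/245)
Σ b_i: (-13/3)·1 + 11/48·1 + 245/48·1 = 1 ✓
b·c: 11/48·(-1) + 245/48·1/7 = 1/2 ✓
b·c²: 11/48·1 + 245/48·1/49 = 1/3 ✓
b·Ac: 245/48·8/245 = 1/6 ✓; 3 stages ⇒ order 3.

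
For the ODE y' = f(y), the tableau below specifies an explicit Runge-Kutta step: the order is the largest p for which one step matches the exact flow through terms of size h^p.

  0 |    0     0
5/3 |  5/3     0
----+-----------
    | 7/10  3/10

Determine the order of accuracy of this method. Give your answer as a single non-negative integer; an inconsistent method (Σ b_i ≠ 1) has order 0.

2

b = (7/10, 3/10)
c = (0, 5/3)
Σ b_i: 7/10·1 + 3/10·1 = 1 ✓
b·c: 3/10·5/3 = 1/2 ✓; 2 stages ⇒ order 2.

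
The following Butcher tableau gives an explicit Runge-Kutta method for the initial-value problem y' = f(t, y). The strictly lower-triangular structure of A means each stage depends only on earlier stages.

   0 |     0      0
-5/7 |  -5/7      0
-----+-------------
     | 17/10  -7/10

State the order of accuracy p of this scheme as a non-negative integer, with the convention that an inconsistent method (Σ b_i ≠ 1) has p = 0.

2

b = (17/10, -7/10)
c = (0, -5/7)
Σ b_i: 17/10·1 + (-7/10)·1 = 1 ✓
b·c: (-7/10)·(-5/7) = 1/2 ✓; 2 stages ⇒ order 2.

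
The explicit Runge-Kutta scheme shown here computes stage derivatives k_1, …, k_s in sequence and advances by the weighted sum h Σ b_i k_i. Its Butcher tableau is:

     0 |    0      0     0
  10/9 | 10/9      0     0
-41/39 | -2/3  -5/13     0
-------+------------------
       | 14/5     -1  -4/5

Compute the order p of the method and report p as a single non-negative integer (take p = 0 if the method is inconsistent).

1

b = (14/5, -1, -4/5)
c = (0, 10/9, -41/39)
Ac = (0, 0, -50/117)
Σ b_i: 14/5·1 + (-1)·1 + (-4/5)·1 = 1 ✓
b·c: (-1)·10/9 + (-4/5)·(-41/39) = -158/585 ≠ 1/2 ⇒ order 1.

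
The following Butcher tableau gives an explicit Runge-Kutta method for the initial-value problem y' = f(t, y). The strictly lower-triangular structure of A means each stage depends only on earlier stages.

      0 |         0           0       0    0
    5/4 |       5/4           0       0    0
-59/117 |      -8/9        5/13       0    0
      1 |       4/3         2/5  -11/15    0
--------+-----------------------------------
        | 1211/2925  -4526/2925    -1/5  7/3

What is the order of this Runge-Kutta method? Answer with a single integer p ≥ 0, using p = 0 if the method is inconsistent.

b = (1211/2925, -4526/2925, -1/5, 7/3)
c = (0, 5/4, -59/117, 1)
Ac = (0, 0, 25/52, 3053/3510)
Σ b_i: 1211/2925·1 + (-4526/2925)·1 + (-1/5)·1 + 7/3·1 = 1 ✓
b·c: (-4526/2925)·5/4 + (-1/5)·(-59/117) + 7/3·1 = 1/2 ✓
b·c²: (-4526/2925)·25/16 + (-1/5)·3481/13689 + 7/3·1 = -74063/547560 ≠ 1/3 ⇒ order 2.
b·Ac: (-1/5)·25/52 + 7/3·3053/3510 = 40717/21060 ≠ 1/6

2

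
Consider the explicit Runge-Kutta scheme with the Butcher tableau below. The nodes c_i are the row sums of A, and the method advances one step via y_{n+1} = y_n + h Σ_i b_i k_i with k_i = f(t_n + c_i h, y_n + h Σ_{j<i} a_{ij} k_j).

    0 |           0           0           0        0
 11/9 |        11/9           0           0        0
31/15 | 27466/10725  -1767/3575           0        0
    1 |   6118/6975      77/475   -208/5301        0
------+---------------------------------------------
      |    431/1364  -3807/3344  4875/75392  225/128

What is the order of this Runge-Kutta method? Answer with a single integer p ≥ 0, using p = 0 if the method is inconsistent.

4

b = (431/1364, -3807/3344, 4875/75392, 225/128)
c = (0, 11/9, 31/15, 1)
Ac = (0, 0, -589/975, 79/675)
Σ b_i: 431/1364·1 + (-3807/3344)·1 + 4875/75392·1 + 225/128·1 = 1 ✓
b·c: (-3807/3344)·11/9 + 4875/75392·31/15 + 225/128·1 = 1/2 ✓
b·c²: (-3807/3344)·121/81 + 4875/75392·961/225 + 225/128·1 = 1/3 ✓
b·Ac: 4875/75392·(-589/975) + 225/128·79/675 = 1/6 ✓
b·c³: (-3807/3344)·1331/729 + 4875/75392·29791/3375 + 225/128·1 = 1/4 ✓
b·(c∘Ac): 4875/75392·(-18259/14625) + 225/128·79/675 = 1/8 ✓
b·Ac²: 4875/75392·(-6479/8775) + 225/128·151/2025 = 1/12 ✓
b·A²c: 225/128·16/675 = 1/24 ✓; 4 stages ⇒ order 4.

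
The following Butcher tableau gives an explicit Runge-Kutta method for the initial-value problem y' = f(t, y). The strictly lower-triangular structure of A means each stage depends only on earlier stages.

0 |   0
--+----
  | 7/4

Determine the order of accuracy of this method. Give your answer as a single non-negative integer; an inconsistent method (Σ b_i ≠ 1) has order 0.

b = (7/4)
c = (0)
Σ b_i: 7/4·1 = 7/4 ≠ 1 ⇒ order 0.

0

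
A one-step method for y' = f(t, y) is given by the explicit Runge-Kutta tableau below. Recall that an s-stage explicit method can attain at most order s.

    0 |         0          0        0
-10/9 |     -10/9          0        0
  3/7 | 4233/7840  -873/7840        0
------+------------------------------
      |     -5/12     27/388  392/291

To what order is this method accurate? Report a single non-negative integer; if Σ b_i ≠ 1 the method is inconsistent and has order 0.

b = (-5/12, 27/388, 392/291)
c = (0, -10/9, 3/7)
Ac = (0, 0, 97/784)
Σ b_i: (-5/12)·1 + 27/388·1 + 392/291·1 = 1 ✓
b·c: 27/388·(-10/9) + 392/291·3/7 = 1/2 ✓
b·c²: 27/388·100/81 + 392/291·9/49 = 1/3 ✓
b·Ac: 392/291·97/784 = 1/6 ✓; 3 stages ⇒ order 3.

3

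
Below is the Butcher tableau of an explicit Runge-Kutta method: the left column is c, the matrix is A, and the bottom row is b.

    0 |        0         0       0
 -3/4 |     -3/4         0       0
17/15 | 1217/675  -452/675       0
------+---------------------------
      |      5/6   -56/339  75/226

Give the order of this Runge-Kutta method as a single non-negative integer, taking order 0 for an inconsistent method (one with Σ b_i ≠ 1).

3

b = (5/6, -56/339, 75/226)
c = (0, -3/4, 17/15)
Ac = (0, 0, 113/225)
Σ b_i: 5/6·1 + (-56/339)·1 + 75/226·1 = 1 ✓
b·c: (-56/339)·(-3/4) + 75/226·17/15 = 1/2 ✓
b·c²: (-56/339)·9/16 + 75/226·289/225 = 1/3 ✓
b·Ac: 75/226·113/225 = 1/6 ✓; 3 stages ⇒ order 3.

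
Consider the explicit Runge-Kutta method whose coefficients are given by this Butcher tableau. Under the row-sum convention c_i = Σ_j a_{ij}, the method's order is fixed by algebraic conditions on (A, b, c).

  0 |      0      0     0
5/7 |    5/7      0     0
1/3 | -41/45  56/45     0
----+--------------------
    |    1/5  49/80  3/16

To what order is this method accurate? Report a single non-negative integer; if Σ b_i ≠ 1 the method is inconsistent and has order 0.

b = (1/5, 49/80, 3/16)
c = (0, 5/7, 1/3)
Ac = (0, 0, 8/9)
Σ b_i: 1/5·1 + 49/80·1 + 3/16·1 = 1 ✓
b·c: 49/80·5/7 + 3/16·1/3 = 1/2 ✓
b·c²: 49/80·25/49 + 3/16·1/9 = 1/3 ✓
b·Ac: 3/16·8/9 = 1/6 ✓; 3 stages ⇒ order 3.

3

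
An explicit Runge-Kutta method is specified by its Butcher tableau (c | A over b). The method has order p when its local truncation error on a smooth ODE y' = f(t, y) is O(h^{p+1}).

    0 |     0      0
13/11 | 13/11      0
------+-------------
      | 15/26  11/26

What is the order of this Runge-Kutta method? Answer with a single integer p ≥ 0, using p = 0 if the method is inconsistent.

b = (15/26, 11/26)
c = (0, 13/11)
Σ b_i: 15/26·1 + 11/26·1 = 1 ✓
b·c: 11/26·13/11 = 1/2 ✓; 2 stages ⇒ order 2.

2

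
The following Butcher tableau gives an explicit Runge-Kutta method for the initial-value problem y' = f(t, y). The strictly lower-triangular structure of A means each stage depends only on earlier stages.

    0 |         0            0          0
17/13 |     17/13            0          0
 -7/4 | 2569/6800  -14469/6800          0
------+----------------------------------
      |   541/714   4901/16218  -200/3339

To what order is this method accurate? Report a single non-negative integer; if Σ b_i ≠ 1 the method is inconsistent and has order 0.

b = (541/714, 4901/16218, -200/3339)
c = (0, 17/13, -7/4)
Ac = (0, 0, -1113/400)
Σ b_i: 541/714·1 + 4901/16218·1 + (-200/3339)·1 = 1 ✓
b·c: 4901/16218·17/13 + (-200/3339)·(-7/4) = 1/2 ✓
b·c²: 4901/16218·289/169 + (-200/3339)·49/16 = 1/3 ✓
b·Ac: (-200/3339)·(-1113/400) = 1/6 ✓; 3 stages ⇒ order 3.

3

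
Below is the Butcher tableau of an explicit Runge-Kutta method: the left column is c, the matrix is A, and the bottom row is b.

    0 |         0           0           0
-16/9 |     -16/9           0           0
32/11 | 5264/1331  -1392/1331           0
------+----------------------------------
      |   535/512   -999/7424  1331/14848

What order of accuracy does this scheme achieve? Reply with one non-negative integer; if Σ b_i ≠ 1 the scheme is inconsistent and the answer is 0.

b = (535/512, -999/7424, 1331/14848)
c = (0, -16/9, 32/11)
Ac = (0, 0, 7424/3993)
Σ b_i: 535/512·1 + (-999/7424)·1 + 1331/14848·1 = 1 ✓
b·c: (-999/7424)·(-16/9) + 1331/14848·32/11 = 1/2 ✓
b·c²: (-999/7424)·256/81 + 1331/14848·1024/121 = 1/3 ✓
b·Ac: 1331/14848·7424/3993 = 1/6 ✓; 3 stages ⇒ order 3.

3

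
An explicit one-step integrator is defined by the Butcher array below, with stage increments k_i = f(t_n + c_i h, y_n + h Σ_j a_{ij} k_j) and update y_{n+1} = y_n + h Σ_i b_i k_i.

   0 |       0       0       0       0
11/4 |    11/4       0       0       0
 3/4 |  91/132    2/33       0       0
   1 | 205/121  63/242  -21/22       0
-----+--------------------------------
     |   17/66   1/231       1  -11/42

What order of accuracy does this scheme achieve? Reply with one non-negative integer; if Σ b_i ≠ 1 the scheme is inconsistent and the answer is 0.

b = (17/66, 1/231, 1, -11/42)
c = (0, 11/4, 3/4, 1)
Ac = (0, 0, 1/6, 0)
Σ b_i: 17/66·1 + 1/231·1 + 1·1 + (-11/42)·1 = 1 ✓
b·c: 1/231·11/4 + 1·3/4 + (-11/42)·1 = 1/2 ✓
b·c²: 1/231·121/16 + 1·9/16 + (-11/42)·1 = 1/3 ✓
b·Ac: 1·1/6 = 1/6 ✓
b·c³: 1/231·1331/64 + 1·27/64 + (-11/42)·1 = 1/4 ✓
b·(c∘Ac): 1·1/8 = 1/8 ✓
b·Ac²: 1·11/24 + (-11/42)·63/44 = 1/12 ✓
b·A²c: (-11/42)·(-7/44) = 1/24 ✓; 4 stages ⇒ order 4.

4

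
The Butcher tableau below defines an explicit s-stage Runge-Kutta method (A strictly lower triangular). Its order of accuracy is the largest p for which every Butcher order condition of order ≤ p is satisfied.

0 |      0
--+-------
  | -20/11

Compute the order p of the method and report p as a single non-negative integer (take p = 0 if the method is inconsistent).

0

b = (-20/11)
c = (0)
Σ b_i: (-20/11)·1 = -20/11 ≠ 1 ⇒ order 0.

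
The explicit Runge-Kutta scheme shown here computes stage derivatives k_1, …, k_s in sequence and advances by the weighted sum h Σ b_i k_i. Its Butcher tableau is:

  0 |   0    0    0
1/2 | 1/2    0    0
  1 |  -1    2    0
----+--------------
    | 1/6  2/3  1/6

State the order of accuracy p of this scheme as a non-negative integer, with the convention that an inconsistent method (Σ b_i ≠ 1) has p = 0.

b = (1/6, 2/3, 1/6)
c = (0, 1/2, 1)
Ac = (0, 0, 1)
Σ b_i: 1/6·1 + 2/3·1 + 1/6·1 = 1 ✓
b·c: 2/3·1/2 + 1/6·1 = 1/2 ✓
b·c²: 2/3·1/4 + 1/6·1 = 1/3 ✓
b·Ac: 1/6·1 = 1/6 ✓; 3 stages ⇒ order 3.

3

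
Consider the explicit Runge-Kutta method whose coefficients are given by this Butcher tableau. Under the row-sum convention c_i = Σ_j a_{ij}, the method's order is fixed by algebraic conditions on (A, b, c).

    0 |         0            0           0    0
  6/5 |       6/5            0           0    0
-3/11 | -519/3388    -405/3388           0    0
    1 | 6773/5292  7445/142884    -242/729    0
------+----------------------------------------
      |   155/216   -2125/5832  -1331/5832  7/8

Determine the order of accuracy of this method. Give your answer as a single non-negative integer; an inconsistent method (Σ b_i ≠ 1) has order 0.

b = (155/216, -2125/5832, -1331/5832, 7/8)
c = (0, 6/5, -3/11, 1)
Ac = (0, 0, -243/1694, 15/98)
Σ b_i: 155/216·1 + (-2125/5832)·1 + (-1331/5832)·1 + 7/8·1 = 1 ✓
b·c: (-2125/5832)·6/5 + (-1331/5832)·(-3/11) + 7/8·1 = 1/2 ✓
b·c²: (-2125/5832)·36/25 + (-1331/5832)·9/121 + 7/8·1 = 1/3 ✓
b·Ac: (-1331/5832)·(-243/1694) + 7/8·15/98 = 1/6 ✓
b·c³: (-2125/5832)·216/125 + (-1331/5832)·(-27/1331) + 7/8·1 = 1/4 ✓
b·(c∘Ac): (-1331/5832)·729/18634 + 7/8·15/98 = 1/8 ✓
b·Ac²: (-1331/5832)·(-729/4235) + 7/8·37/735 = 1/12 ✓
b·A²c: 7/8·1/21 = 1/24 ✓; 4 stages ⇒ order 4.

4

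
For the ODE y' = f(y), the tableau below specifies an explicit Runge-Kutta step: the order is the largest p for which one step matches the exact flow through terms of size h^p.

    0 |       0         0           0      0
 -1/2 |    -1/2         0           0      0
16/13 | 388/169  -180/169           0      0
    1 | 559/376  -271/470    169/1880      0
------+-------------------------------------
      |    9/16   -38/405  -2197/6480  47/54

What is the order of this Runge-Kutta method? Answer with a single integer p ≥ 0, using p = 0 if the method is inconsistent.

4

b = (9/16, -38/405, -2197/6480, 47/54)
c = (0, -1/2, 16/13, 1)
Ac = (0, 0, 90/169, 75/188)
Σ b_i: 9/16·1 + (-38/405)·1 + (-2197/6480)·1 + 47/54·1 = 1 ✓
b·c: (-38/405)·(-1/2) + (-2197/6480)·16/13 + 47/54·1 = 1/2 ✓
b·c²: (-38/405)·1/4 + (-2197/6480)·256/169 + 47/54·1 = 1/3 ✓
b·Ac: (-2197/6480)·90/169 + 47/54·75/188 = 1/6 ✓
b·c³: (-38/405)·(-1/8) + (-2197/6480)·4096/2197 + 47/54·1 = 1/4 ✓
b·(c∘Ac): (-2197/6480)·1440/2197 + 47/54·75/188 = 1/8 ✓
b·Ac²: (-2197/6480)·(-45/169) + 47/54·(-3/376) = 1/12 ✓
b·A²c: 47/54·9/188 = 1/24 ✓; 4 stages ⇒ order 4.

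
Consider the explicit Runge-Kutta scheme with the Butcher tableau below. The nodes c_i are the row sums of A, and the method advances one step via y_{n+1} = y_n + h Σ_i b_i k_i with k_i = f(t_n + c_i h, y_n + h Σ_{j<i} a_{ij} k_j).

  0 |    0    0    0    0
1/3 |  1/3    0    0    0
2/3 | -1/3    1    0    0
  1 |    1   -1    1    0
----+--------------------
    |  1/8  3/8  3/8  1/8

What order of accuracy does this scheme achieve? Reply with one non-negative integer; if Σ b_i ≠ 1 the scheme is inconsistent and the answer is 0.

4

b = (1/8, 3/8, 3/8, 1/8)
c = (0, 1/3, 2/3, 1)
Ac = (0, 0, 1/3, 1/3)
Σ b_i: 1/8·1 + 3/8·1 + 3/8·1 + 1/8·1 = 1 ✓
b·c: 3/8·1/3 + 3/8·2/3 + 1/8·1 = 1/2 ✓
b·c²: 3/8·1/9 + 3/8·4/9 + 1/8·1 = 1/3 ✓
b·Ac: 3/8·1/3 + 1/8·1/3 = 1/6 ✓
b·c³: 3/8·1/27 + 3/8·8/27 + 1/8·1 = 1/4 ✓
b·(c∘Ac): 3/8·2/9 + 1/8·1/3 = 1/8 ✓
b·Ac²: 3/8·1/9 + 1/8·1/3 = 1/12 ✓
b·A²c: 1/8·1/3 = 1/24 ✓; 4 stages ⇒ order 4.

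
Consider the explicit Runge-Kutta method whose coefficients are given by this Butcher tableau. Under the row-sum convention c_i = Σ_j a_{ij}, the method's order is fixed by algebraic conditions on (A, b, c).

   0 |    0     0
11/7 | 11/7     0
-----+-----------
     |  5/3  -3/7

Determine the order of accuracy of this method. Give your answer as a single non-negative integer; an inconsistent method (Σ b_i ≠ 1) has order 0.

0

b = (5/3, -3/7)
c = (0, 11/7)
Σ b_i: 5/3·1 + (-3/7)·1 = 26/21 ≠ 1 ⇒ order 0.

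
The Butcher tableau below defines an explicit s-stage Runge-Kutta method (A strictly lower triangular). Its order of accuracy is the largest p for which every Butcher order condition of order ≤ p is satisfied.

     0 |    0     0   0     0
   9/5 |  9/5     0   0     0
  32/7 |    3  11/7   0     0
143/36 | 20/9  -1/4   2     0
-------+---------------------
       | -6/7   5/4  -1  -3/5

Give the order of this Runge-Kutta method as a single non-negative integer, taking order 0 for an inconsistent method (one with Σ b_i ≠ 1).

b = (-6/7, 5/4, -1, -3/5)
c = (0, 9/5, 32/7, 143/36)
Ac = (0, 0, 99/35, 1217/140)
Σ b_i: (-6/7)·1 + 5/4·1 + (-1)·1 + (-3/5)·1 = -169/140 ≠ 1 ⇒ order 0.

0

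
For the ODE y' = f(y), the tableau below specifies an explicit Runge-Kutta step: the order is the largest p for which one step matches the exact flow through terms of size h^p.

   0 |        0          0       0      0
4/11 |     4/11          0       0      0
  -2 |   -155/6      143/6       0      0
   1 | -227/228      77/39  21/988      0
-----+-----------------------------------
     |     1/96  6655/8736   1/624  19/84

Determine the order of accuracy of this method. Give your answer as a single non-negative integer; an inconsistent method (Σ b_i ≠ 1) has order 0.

b = (1/96, 6655/8736, 1/624, 19/84)
c = (0, 4/11, -2, 1)
Ac = (0, 0, 26/3, 77/114)
Σ b_i: 1/96·1 + 6655/8736·1 + 1/624·1 + 19/84·1 = 1 ✓
b·c: 6655/8736·4/11 + 1/624·(-2) + 19/84·1 = 1/2 ✓
b·c²: 6655/8736·16/121 + 1/624·4 + 19/84·1 = 1/3 ✓
b·Ac: 1/624·26/3 + 19/84·77/114 = 1/6 ✓
b·c³: 6655/8736·64/1331 + 1/624·(-8) + 19/84·1 = 1/4 ✓
b·(c∘Ac): 1/624·(-52/3) + 19/84·77/114 = 1/8 ✓
b·Ac²: 1/624·104/33 + 19/84·217/627 = 1/12 ✓
b·A²c: 19/84·7/38 = 1/24 ✓; 4 stages ⇒ order 4.

4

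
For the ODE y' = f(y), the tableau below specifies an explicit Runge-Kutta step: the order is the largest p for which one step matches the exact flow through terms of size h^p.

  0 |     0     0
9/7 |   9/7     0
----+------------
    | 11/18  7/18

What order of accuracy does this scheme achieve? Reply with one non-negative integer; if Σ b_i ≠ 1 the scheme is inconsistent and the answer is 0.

2

b = (11/18, 7/18)
c = (0, 9/7)
Σ b_i: 11/18·1 + 7/18·1 = 1 ✓
b·c: 7/18·9/7 = 1/2 ✓; 2 stages ⇒ order 2.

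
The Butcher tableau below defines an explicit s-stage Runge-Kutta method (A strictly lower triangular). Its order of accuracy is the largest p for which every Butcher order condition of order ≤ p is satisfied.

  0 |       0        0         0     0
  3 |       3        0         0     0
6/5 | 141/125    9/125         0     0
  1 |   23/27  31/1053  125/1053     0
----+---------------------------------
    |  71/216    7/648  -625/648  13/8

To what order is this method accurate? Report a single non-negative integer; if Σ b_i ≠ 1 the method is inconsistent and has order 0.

4

b = (71/216, 7/648, -625/648, 13/8)
c = (0, 3, 6/5, 1)
Ac = (0, 0, 27/125, 3/13)
Σ b_i: 71/216·1 + 7/648·1 + (-625/648)·1 + 13/8·1 = 1 ✓
b·c: 7/648·3 + (-625/648)·6/5 + 13/8·1 = 1/2 ✓
b·c²: 7/648·9 + (-625/648)·36/25 + 13/8·1 = 1/3 ✓
b·Ac: (-625/648)·27/125 + 13/8·3/13 = 1/6 ✓
b·c³: 7/648·27 + (-625/648)·216/125 + 13/8·1 = 1/4 ✓
b·(c∘Ac): (-625/648)·162/625 + 13/8·3/13 = 1/8 ✓
b·Ac²: (-625/648)·81/125 + 13/8·17/39 = 1/12 ✓
b·A²c: 13/8·1/39 = 1/24 ✓; 4 stages ⇒ order 4.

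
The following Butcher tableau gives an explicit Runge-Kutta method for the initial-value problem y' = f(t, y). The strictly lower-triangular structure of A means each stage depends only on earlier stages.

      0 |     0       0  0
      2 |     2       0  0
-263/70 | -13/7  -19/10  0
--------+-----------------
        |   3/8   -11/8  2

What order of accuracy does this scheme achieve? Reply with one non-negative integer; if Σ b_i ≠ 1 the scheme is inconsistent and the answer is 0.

1

b = (3/8, -11/8, 2)
c = (0, 2, -263/70)
Ac = (0, 0, -19/5)
Σ b_i: 3/8·1 + (-11/8)·1 + 2·1 = 1 ✓
b·c: (-11/8)·2 + 2·(-263/70) = -1437/140 ≠ 1/2 ⇒ order 1.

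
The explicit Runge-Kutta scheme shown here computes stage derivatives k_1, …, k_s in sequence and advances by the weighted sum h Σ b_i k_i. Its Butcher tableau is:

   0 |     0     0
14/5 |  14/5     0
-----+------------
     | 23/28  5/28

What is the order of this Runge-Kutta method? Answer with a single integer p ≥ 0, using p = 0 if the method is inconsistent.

b = (23/28, 5/28)
c = (0, 14/5)
Σ b_i: 23/28·1 + 5/28·1 = 1 ✓
b·c: 5/28·14/5 = 1/2 ✓; 2 stages ⇒ order 2.

2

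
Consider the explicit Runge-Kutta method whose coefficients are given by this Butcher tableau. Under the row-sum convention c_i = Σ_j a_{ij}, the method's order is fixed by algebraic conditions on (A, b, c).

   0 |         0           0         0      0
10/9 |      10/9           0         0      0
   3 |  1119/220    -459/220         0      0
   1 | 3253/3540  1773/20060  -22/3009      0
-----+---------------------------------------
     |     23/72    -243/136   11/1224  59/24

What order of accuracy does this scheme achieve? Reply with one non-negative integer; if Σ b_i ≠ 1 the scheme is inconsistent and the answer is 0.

b = (23/72, -243/136, 11/1224, 59/24)
c = (0, 10/9, 3, 1)
Ac = (0, 0, -51/22, 9/118)
Σ b_i: 23/72·1 + (-243/136)·1 + 11/1224·1 + 59/24·1 = 1 ✓
b·c: (-243/136)·10/9 + 11/1224·3 + 59/24·1 = 1/2 ✓
b·c²: (-243/136)·100/81 + 11/1224·9 + 59/24·1 = 1/3 ✓
b·Ac: 11/1224·(-51/22) + 59/24·9/118 = 1/6 ✓
b·c³: (-243/136)·1000/729 + 11/1224·27 + 59/24·1 = 1/4 ✓
b·(c∘Ac): 11/1224·(-153/22) + 59/24·9/118 = 1/8 ✓
b·Ac²: 11/1224·(-85/33) + 59/24·23/531 = 1/12 ✓
b·A²c: 59/24·1/59 = 1/24 ✓; 4 stages ⇒ order 4.

4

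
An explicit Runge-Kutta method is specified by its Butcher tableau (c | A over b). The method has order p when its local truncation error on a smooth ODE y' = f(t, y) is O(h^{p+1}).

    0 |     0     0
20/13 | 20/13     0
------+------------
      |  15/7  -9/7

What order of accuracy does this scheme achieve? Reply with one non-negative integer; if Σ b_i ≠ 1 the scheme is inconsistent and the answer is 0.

0

b = (15/7, -9/7)
c = (0, 20/13)
Σ b_i: 15/7·1 + (-9/7)·1 = 6/7 ≠ 1 ⇒ order 0.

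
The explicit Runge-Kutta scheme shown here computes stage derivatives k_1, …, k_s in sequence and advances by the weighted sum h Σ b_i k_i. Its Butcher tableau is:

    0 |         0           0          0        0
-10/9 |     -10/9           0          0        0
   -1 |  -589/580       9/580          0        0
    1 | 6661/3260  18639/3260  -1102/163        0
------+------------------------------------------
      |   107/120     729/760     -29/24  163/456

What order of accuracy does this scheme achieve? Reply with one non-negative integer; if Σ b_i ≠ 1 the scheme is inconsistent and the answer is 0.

b = (107/120, 729/760, -29/24, 163/456)
c = (0, -10/9, -1, 1)
Ac = (0, 0, -1/58, 133/326)
Σ b_i: 107/120·1 + 729/760·1 + (-29/24)·1 + 163/456·1 = 1 ✓
b·c: 729/760·(-10/9) + (-29/24)·(-1) + 163/456·1 = 1/2 ✓
b·c²: 729/760·100/81 + (-29/24)·1 + 163/456·1 = 1/3 ✓
b·Ac: (-29/24)·(-1/58) + 163/456·133/326 = 1/6 ✓
b·c³: 729/760·(-1000/729) + (-29/24)·(-1) + 163/456·1 = 1/4 ✓
b·(c∘Ac): (-29/24)·1/58 + 163/456·133/326 = 1/8 ✓
b·Ac²: (-29/24)·5/261 + 163/456·437/1467 = 1/12 ✓
b·A²c: 163/456·19/163 = 1/24 ✓; 4 stages ⇒ order 4.

4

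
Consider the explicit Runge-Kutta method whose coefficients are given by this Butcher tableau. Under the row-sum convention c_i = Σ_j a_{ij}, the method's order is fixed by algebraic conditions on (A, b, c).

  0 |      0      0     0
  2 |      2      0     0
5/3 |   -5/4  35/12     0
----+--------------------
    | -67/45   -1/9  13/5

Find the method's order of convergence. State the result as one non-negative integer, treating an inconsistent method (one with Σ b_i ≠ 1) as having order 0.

1

b = (-67/45, -1/9, 13/5)
c = (0, 2, 5/3)
Ac = (0, 0, 35/6)
Σ b_i: (-67/45)·1 + (-1/9)·1 + 13/5·1 = 1 ✓
b·c: (-1/9)·2 + 13/5·5/3 = 37/9 ≠ 1/2 ⇒ order 1.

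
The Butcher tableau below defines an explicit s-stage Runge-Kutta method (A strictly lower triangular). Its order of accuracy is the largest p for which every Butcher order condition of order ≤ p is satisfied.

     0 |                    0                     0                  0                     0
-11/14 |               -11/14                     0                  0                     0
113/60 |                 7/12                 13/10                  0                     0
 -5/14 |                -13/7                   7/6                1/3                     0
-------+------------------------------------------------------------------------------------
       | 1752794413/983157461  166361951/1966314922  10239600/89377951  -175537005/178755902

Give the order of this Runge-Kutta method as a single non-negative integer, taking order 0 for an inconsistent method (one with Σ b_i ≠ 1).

b = (1752794413/983157461, 166361951/1966314922, 10239600/89377951, -175537005/178755902)
c = (0, -11/14, 113/60, -5/14)
Ac = (0, 0, -143/140, -13/45)
Σ b_i: 1752794413/983157461·1 + 166361951/1966314922·1 + 10239600/89377951·1 + (-175537005/178755902)·1 = 1 ✓
b·c: 166361951/1966314922·(-11/14) + 10239600/89377951·113/60 + (-175537005/178755902)·(-5/14) = 1/2 ✓
b·c²: 166361951/1966314922·121/196 + 10239600/89377951·12769/3600 + (-175537005/178755902)·25/196 = 1/3 ✓
b·Ac: 10239600/89377951·(-143/140) + (-175537005/178755902)·(-13/45) = 1/6 ✓
b·c³: 166361951/1966314922·(-1331/2744) + 10239600/89377951·1442897/216000 + (-175537005/178755902)·(-125/2744) = 1212424874893/1576627055640 ≠ 1/4 ⇒ order 3.
b·(c∘Ac): 10239600/89377951·(-16159/8400) + (-175537005/178755902)·13/126 = -26541509/82502724 ≠ 1/8
b·Ac²: 10239600/89377951·1573/1960 + (-175537005/178755902)·143833/75600 = -1600365497611/900929746080 ≠ 1/12
b·A²c: (-175537005/178755902)·(-143/420) = 18389591/55001816 ≠ 1/24

3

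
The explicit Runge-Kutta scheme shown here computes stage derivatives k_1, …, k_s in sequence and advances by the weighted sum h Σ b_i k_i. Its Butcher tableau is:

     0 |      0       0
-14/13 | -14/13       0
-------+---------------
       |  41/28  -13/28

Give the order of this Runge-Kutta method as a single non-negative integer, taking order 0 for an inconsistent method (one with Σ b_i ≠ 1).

b = (41/28, -13/28)
c = (0, -14/13)
Σ b_i: 41/28·1 + (-13/28)·1 = 1 ✓
b·c: (-13/28)·(-14/13) = 1/2 ✓; 2 stages ⇒ order 2.

2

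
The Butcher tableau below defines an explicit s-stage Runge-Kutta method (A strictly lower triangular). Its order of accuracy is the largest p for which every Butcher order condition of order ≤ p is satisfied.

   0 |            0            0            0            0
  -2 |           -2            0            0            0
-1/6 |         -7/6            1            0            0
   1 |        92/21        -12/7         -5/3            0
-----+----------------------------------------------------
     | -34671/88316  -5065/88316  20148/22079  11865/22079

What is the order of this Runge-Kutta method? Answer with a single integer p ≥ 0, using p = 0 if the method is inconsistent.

3

b = (-34671/88316, -5065/88316, 20148/22079, 11865/22079)
c = (0, -2, -1/6, 1)
Ac = (0, 0, -2, 467/126)
Σ b_i: (-34671/88316)·1 + (-5065/88316)·1 + 20148/22079·1 + 11865/22079·1 = 1 ✓
b·c: (-5065/88316)·(-2) + 20148/22079·(-1/6) + 11865/22079·1 = 1/2 ✓
b·c²: (-5065/88316)·4 + 20148/22079·1/36 + 11865/22079·1 = 1/3 ✓
b·Ac: 20148/22079·(-2) + 11865/22079·467/126 = 1/6 ✓
b·c³: (-5065/88316)·(-8) + 20148/22079·(-1/216) + 11865/22079·1 = 394231/397422 ≠ 1/4 ⇒ order 3.
b·(c∘Ac): 20148/22079·1/3 + 11865/22079·467/126 = 304151/132474 ≠ 1/8
b·Ac²: 20148/22079·4 + 11865/22079·(-5219/756) = -47423/794844 ≠ 1/12
b·A²c: 11865/22079·10/3 = 39550/22079 ≠ 1/24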